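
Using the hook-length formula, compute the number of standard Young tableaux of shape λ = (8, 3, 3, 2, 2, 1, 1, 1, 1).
# SYT of shape (8, 3, 3, 2, 2, 1, 1, 1, 1) = 916620705

Hook-length formula: f^λ = n! / Π hook(c), product over all cells c of the Young diagram. For λ = (8, 3, 3, 2, 2, 1, 1, 1, 1), n = 22 boxes. Hook lengths by row (left-to-right, top-to-bottom): [16, 11, 8, 5, 4, 3, 2, 1]; [10, 5, 2]; [9, 4, 1]; [7, 2]; [6, 1]; [4]; [3]; [2]; [1]. Product of hooks = 1226244096000. So f^λ = 22! / 1226244096000 = 1124000727777607680000 / 1226244096000 = 916620705.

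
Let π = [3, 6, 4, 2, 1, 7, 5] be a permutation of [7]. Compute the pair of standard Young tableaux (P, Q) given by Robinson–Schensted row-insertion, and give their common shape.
P = [1, 4, 5] / [2, 7] / [3] / [6];  Q = [1, 2, 6] / [3, 7] / [4] / [5];  common shape = (3, 2, 1, 1)

Row-insert the values π_1, π_2, … into P one at a time, bumping the leftmost entry strictly greater than the inserted value down to the next row. The recording tableau Q records, in position (i, j), the step at which that cell was added to P.
  Insert 3 (step 1): P = [3];  Q = [1]
  Insert 6 (step 2): P = [3, 6];  Q = [1, 2]
  Insert 4 (step 3): P = [3, 4] / [6];  Q = [1, 2] / [3]
  Insert 2 (step 4): P = [2, 4] / [3] / [6];  Q = [1, 2] / [3] / [4]
  Insert 1 (step 5): P = [1, 4] / [2] / [3] / [6];  Q = [1, 2] / [3] / [4] / [5]
  Insert 7 (step 6): P = [1, 4, 7] / [2] / [3] / [6];  Q = [1, 2, 6] / [3] / [4] / [5]
  Insert 5 (step 7): P = [1, 4, 5] / [2, 7] / [3] / [6];  Q = [1, 2, 6] / [3, 7] / [4] / [5]
Final shape: (3, 2, 1, 1).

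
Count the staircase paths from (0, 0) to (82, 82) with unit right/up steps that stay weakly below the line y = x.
C_82 = 17526585015616776834735140517915655636396234280

These NE paths below the diagonal are counted by the Catalan number C_n = (1/(n + 1)) · C(2n, n). For n = 82: C_82 = (1/83) · C(164, 82) = 1454706556296192477283016662986999417820887445240/83 = 17526585015616776834735140517915655636396234280.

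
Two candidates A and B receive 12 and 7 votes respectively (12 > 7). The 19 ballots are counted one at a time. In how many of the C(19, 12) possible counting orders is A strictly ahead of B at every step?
Strict-lead orderings = 13260

Total orderings of the 19 votes with 12 for A: C(19, 12) = 50388. By the Bertrand ballot formula (Cycle Lemma / reflection principle), the number of orderings in which A is strictly ahead of B throughout is (p − q)/(p + q) · C(p + q, p) = (12 − 7)/(12 + 7) · 50388 = 13260.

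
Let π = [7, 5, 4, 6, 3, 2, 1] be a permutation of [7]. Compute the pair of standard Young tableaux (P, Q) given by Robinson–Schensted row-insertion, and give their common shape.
P = [1, 6] / [2] / [3] / [4] / [5] / [7];  Q = [1, 4] / [2] / [3] / [5] / [6] / [7];  common shape = (2, 1, 1, 1, 1, 1)

Row-insert the values π_1, π_2, … into P one at a time, bumping the leftmost entry strictly greater than the inserted value down to the next row. The recording tableau Q records, in position (i, j), the step at which that cell was added to P.
  Insert 7 (step 1): P = [7];  Q = [1]
  Insert 5 (step 2): P = [5] / [7];  Q = [1] / [2]
  Insert 4 (step 3): P = [4] / [5] / [7];  Q = [1] / [2] / [3]
  Insert 6 (step 4): P = [4, 6] / [5] / [7];  Q = [1, 4] / [2] / [3]
  Insert 3 (step 5): P = [3, 6] / [4] / [5] / [7];  Q = [1, 4] / [2] / [3] / [5]
  Insert 2 (step 6): P = [2, 6] / [3] / [4] / [5] / [7];  Q = [1, 4] / [2] / [3] / [5] / [6]
  Insert 1 (step 7): P = [1, 6] / [2] / [3] / [4] / [5] / [7];  Q = [1, 4] / [2] / [3] / [5] / [6] / [7]
Final shape: (2, 1, 1, 1, 1, 1).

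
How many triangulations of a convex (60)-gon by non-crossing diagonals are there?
C_58 = 104088460289122304033498318812080

These polygon triangulations are counted by the Catalan number C_n = (1/(n + 1)) · C(2n, n). For n = 58: C_58 = (1/59) · C(116, 58) = 6141219157058215937976400809912720/59 = 104088460289122304033498318812080.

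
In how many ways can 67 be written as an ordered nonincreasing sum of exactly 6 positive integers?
p(67, 6 parts) = 21301

Partitions of n into exactly k parts are in bijection with partitions of n − k into at most k parts (subtract 1 from each part). So p(67, exactly 6) = p(61, parts ≤ 6). Computing via the recurrence p(m, j) = p(m, j−1) + p(m−j, j) gives 21301.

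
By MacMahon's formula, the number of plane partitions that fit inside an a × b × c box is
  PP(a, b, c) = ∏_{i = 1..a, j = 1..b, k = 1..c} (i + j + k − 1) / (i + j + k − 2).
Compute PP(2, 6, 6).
PP(2, 6, 6) = 226512

Evaluate the triple product over i = 1..2, j = 1..6, k = 1..6. The factors are (2/1) · (3/2) · (4/3) · (5/4) · (6/5) · (7/6) · (3/2) · (4/3) · … (72 factors total). The numerators and denominators telescope so the product is an integer; carrying out the multiplication exactly gives PP(2, 6, 6) = 226512.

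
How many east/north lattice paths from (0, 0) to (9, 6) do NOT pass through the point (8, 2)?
Number of paths = 4780

Total paths from (0, 0) to (9, 6): C(15, 9) = 5005. Paths through (8, 2): (paths (0, 0) → (8, 2)) × (paths (8, 2) → (9, 6)) = C(10, 8) · C(5, 1) = 45 · 5 = 225. Avoidance count = 5005 − 225 = 4780.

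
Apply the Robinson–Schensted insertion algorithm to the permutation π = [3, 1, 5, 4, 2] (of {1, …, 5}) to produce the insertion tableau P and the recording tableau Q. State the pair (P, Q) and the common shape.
P = [1, 2] / [3, 4] / [5];  Q = [1, 3] / [2, 4] / [5];  common shape = (2, 2, 1)

Row-insert the values π_1, π_2, … into P one at a time, bumping the leftmost entry strictly greater than the inserted value down to the next row. The recording tableau Q records, in position (i, j), the step at which that cell was added to P.
  Insert 3 (step 1): P = [3];  Q = [1]
  Insert 1 (step 2): P = [1] / [3];  Q = [1] / [2]
  Insert 5 (step 3): P = [1, 5] / [3];  Q = [1, 3] / [2]
  Insert 4 (step 4): P = [1, 4] / [3, 5];  Q = [1, 3] / [2, 4]
  Insert 2 (step 5): P = [1, 2] / [3, 4] / [5];  Q = [1, 3] / [2, 4] / [5]
Final shape: (2, 2, 1).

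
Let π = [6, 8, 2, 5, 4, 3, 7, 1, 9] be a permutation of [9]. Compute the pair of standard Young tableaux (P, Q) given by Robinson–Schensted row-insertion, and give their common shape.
P = [1, 3, 7, 9] / [2, 8] / [4] / [5] / [6];  Q = [1, 2, 7, 9] / [3, 4] / [5] / [6] / [8];  common shape = (4, 2, 1, 1, 1)

Row-insert the values π_1, π_2, … into P one at a time, bumping the leftmost entry strictly greater than the inserted value down to the next row. The recording tableau Q records, in position (i, j), the step at which that cell was added to P.
  Insert 6 (step 1): P = [6];  Q = [1]
  Insert 8 (step 2): P = [6, 8];  Q = [1, 2]
  Insert 2 (step 3): P = [2, 8] / [6];  Q = [1, 2] / [3]
  Insert 5 (step 4): P = [2, 5] / [6, 8];  Q = [1, 2] / [3, 4]
  Insert 4 (step 5): P = [2, 4] / [5, 8] / [6];  Q = [1, 2] / [3, 4] / [5]
  Insert 3 (step 6): P = [2, 3] / [4, 8] / [5] / [6];  Q = [1, 2] / [3, 4] / [5] / [6]
  Insert 7 (step 7): P = [2, 3, 7] / [4, 8] / [5] / [6];  Q = [1, 2, 7] / [3, 4] / [5] / [6]
  Insert 1 (step 8): P = [1, 3, 7] / [2, 8] / [4] / [5] / [6];  Q = [1, 2, 7] / [3, 4] / [5] / [6] / [8]
  Insert 9 (step 9): P = [1, 3, 7, 9] / [2, 8] / [4] / [5] / [6];  Q = [1, 2, 7, 9] / [3, 4] / [5] / [6] / [8]
Final shape: (4, 2, 1, 1, 1).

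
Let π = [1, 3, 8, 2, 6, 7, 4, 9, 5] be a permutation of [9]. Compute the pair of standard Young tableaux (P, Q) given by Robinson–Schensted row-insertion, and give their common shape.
P = [1, 2, 4, 5, 9] / [3, 6, 7] / [8];  Q = [1, 2, 3, 6, 8] / [4, 5, 9] / [7];  common shape = (5, 3, 1)

Row-insert the values π_1, π_2, … into P one at a time, bumping the leftmost entry strictly greater than the inserted value down to the next row. The recording tableau Q records, in position (i, j), the step at which that cell was added to P.
  Insert 1 (step 1): P = [1];  Q = [1]
  Insert 3 (step 2): P = [1, 3];  Q = [1, 2]
  Insert 8 (step 3): P = [1, 3, 8];  Q = [1, 2, 3]
  Insert 2 (step 4): P = [1, 2, 8] / [3];  Q = [1, 2, 3] / [4]
  Insert 6 (step 5): P = [1, 2, 6] / [3, 8];  Q = [1, 2, 3] / [4, 5]
  Insert 7 (step 6): P = [1, 2, 6, 7] / [3, 8];  Q = [1, 2, 3, 6] / [4, 5]
  Insert 4 (step 7): P = [1, 2, 4, 7] / [3, 6] / [8];  Q = [1, 2, 3, 6] / [4, 5] / [7]
  Insert 9 (step 8): P = [1, 2, 4, 7, 9] / [3, 6] / [8];  Q = [1, 2, 3, 6, 8] / [4, 5] / [7]
  Insert 5 (step 9): P = [1, 2, 4, 5, 9] / [3, 6, 7] / [8];  Q = [1, 2, 3, 6, 8] / [4, 5, 9] / [7]
Final shape: (5, 3, 1).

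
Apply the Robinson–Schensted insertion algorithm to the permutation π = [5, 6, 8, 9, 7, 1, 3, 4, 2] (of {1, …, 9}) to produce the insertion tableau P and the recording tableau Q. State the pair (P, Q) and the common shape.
P = [1, 2, 4, 9] / [3, 6, 7] / [5] / [8];  Q = [1, 2, 3, 4] / [5, 7, 8] / [6] / [9];  common shape = (4, 3, 1, 1)

Row-insert the values π_1, π_2, … into P one at a time, bumping the leftmost entry strictly greater than the inserted value down to the next row. The recording tableau Q records, in position (i, j), the step at which that cell was added to P.
  Insert 5 (step 1): P = [5];  Q = [1]
  Insert 6 (step 2): P = [5, 6];  Q = [1, 2]
  Insert 8 (step 3): P = [5, 6, 8];  Q = [1, 2, 3]
  Insert 9 (step 4): P = [5, 6, 8, 9];  Q = [1, 2, 3, 4]
  Insert 7 (step 5): P = [5, 6, 7, 9] / [8];  Q = [1, 2, 3, 4] / [5]
  Insert 1 (step 6): P = [1, 6, 7, 9] / [5] / [8];  Q = [1, 2, 3, 4] / [5] / [6]
  Insert 3 (step 7): P = [1, 3, 7, 9] / [5, 6] / [8];  Q = [1, 2, 3, 4] / [5, 7] / [6]
  Insert 4 (step 8): P = [1, 3, 4, 9] / [5, 6, 7] / [8];  Q = [1, 2, 3, 4] / [5, 7, 8] / [6]
  Insert 2 (step 9): P = [1, 2, 4, 9] / [3, 6, 7] / [5] / [8];  Q = [1, 2, 3, 4] / [5, 7, 8] / [6] / [9]
Final shape: (4, 3, 1, 1).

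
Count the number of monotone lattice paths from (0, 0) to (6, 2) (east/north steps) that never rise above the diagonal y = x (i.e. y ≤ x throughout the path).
Number of paths = 20

By the reflection principle (André's argument), the number of monotone paths to (6, 2) with n ≤ m that never go above y = x is C(8, 6) − C(8, 7) = 28 − 8 = 20.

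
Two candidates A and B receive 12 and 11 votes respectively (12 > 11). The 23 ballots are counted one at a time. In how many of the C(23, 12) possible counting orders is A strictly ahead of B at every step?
Strict-lead orderings = 58786

Total orderings of the 23 votes with 12 for A: C(23, 12) = 1352078. By the Bertrand ballot formula (Cycle Lemma / reflection principle), the number of orderings in which A is strictly ahead of B throughout is (p − q)/(p + q) · C(p + q, p) = (12 − 11)/(12 + 11) · 1352078 = 58786.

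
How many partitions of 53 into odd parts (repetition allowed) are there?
p_odd(53) = 5120

Enumerate partitions using only odd parts via the recurrence o(n, m) = o(n, m−2) + o(n−m, m) over odd m, starting from the largest odd part ≤ n. This gives p_odd(53) = 5120. (Euler's theorem: equals the count of distinct-part partitions.)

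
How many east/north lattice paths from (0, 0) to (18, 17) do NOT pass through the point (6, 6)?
Number of paths = 3288247578

Total paths from (0, 0) to (18, 17): C(35, 18) = 4537567650. Paths through (6, 6): (paths (0, 0) → (6, 6)) × (paths (6, 6) → (18, 17)) = C(12, 6) · C(23, 12) = 924 · 1352078 = 1249320072. Avoidance count = 4537567650 − 1249320072 = 3288247578.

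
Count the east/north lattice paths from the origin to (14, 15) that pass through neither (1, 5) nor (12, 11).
Number of paths = 51527034

Inclusion–exclusion. Total paths: C(29, 14) = 77558760. Through P₁: C(6, 1)·C(23, 13) = 6864396. Through P₂: C(23, 12)·C(6, 2) = 20281170. Since P₁ is strictly southwest of P₂, a monotone path through both must visit P₁ then P₂; paths through both = C(6, 1)·C(17, 11)·C(6, 2) = 1113840. Avoid both = 77558760 − 6864396 − 20281170 + 1113840 = 51527034.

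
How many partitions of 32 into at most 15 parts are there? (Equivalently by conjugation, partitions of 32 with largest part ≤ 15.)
p(32, parts ≤ 15) = 7434

Use the recurrence p(n, m) = p(n, m−1) + p(n−m, m): either the largest part is < m (count p(n, m−1)) or the largest part is exactly m (remove one copy of m, count p(n−m, m)). With p(0, ·) = 1 this gives p(32, parts ≤ 15) = 7434. (By conjugating Young diagrams, this also counts partitions of 32 into at most 15 parts.)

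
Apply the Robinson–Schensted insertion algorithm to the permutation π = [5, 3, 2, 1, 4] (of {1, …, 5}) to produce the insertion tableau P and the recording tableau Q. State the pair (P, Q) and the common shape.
P = [1, 4] / [2] / [3] / [5];  Q = [1, 5] / [2] / [3] / [4];  common shape = (2, 1, 1, 1)

Row-insert the values π_1, π_2, … into P one at a time, bumping the leftmost entry strictly greater than the inserted value down to the next row. The recording tableau Q records, in position (i, j), the step at which that cell was added to P.
  Insert 5 (step 1): P = [5];  Q = [1]
  Insert 3 (step 2): P = [3] / [5];  Q = [1] / [2]
  Insert 2 (step 3): P = [2] / [3] / [5];  Q = [1] / [2] / [3]
  Insert 1 (step 4): P = [1] / [2] / [3] / [5];  Q = [1] / [2] / [3] / [4]
  Insert 4 (step 5): P = [1, 4] / [2] / [3] / [5];  Q = [1, 5] / [2] / [3] / [4]
Final shape: (2, 1, 1, 1).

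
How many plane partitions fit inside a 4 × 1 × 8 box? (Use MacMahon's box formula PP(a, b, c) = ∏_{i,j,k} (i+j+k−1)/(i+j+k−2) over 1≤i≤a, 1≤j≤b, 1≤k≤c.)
PP(4, 1, 8) = 495

Evaluate the triple product over i = 1..4, j = 1..1, k = 1..8. The factors are (2/1) · (3/2) · (4/3) · (5/4) · (6/5) · (7/6) · (8/7) · (9/8) · … (32 factors total). The numerators and denominators telescope so the product is an integer; carrying out the multiplication exactly gives PP(4, 1, 8) = 495.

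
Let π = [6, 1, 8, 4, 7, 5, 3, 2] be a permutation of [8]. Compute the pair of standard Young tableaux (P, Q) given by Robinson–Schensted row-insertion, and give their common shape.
P = [1, 2, 5] / [3, 7] / [4] / [6] / [8];  Q = [1, 3, 5] / [2, 4] / [6] / [7] / [8];  common shape = (3, 2, 1, 1, 1)

Row-insert the values π_1, π_2, … into P one at a time, bumping the leftmost entry strictly greater than the inserted value down to the next row. The recording tableau Q records, in position (i, j), the step at which that cell was added to P.
  Insert 6 (step 1): P = [6];  Q = [1]
  Insert 1 (step 2): P = [1] / [6];  Q = [1] / [2]
  Insert 8 (step 3): P = [1, 8] / [6];  Q = [1, 3] / [2]
  Insert 4 (step 4): P = [1, 4] / [6, 8];  Q = [1, 3] / [2, 4]
  Insert 7 (step 5): P = [1, 4, 7] / [6, 8];  Q = [1, 3, 5] / [2, 4]
  Insert 5 (step 6): P = [1, 4, 5] / [6, 7] / [8];  Q = [1, 3, 5] / [2, 4] / [6]
  Insert 3 (step 7): P = [1, 3, 5] / [4, 7] / [6] / [8];  Q = [1, 3, 5] / [2, 4] / [6] / [7]
  Insert 2 (step 8): P = [1, 2, 5] / [3, 7] / [4] / [6] / [8];  Q = [1, 3, 5] / [2, 4] / [6] / [7] / [8]
Final shape: (3, 2, 1, 1, 1).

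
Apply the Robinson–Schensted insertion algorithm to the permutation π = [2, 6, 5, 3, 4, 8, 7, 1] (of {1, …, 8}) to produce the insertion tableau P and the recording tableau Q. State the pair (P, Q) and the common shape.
P = [1, 3, 4, 7] / [2, 8] / [5] / [6];  Q = [1, 2, 5, 6] / [3, 7] / [4] / [8];  common shape = (4, 2, 1, 1)

Row-insert the values π_1, π_2, … into P one at a time, bumping the leftmost entry strictly greater than the inserted value down to the next row. The recording tableau Q records, in position (i, j), the step at which that cell was added to P.
  Insert 2 (step 1): P = [2];  Q = [1]
  Insert 6 (step 2): P = [2, 6];  Q = [1, 2]
  Insert 5 (step 3): P = [2, 5] / [6];  Q = [1, 2] / [3]
  Insert 3 (step 4): P = [2, 3] / [5] / [6];  Q = [1, 2] / [3] / [4]
  Insert 4 (step 5): P = [2, 3, 4] / [5] / [6];  Q = [1, 2, 5] / [3] / [4]
  Insert 8 (step 6): P = [2, 3, 4, 8] / [5] / [6];  Q = [1, 2, 5, 6] / [3] / [4]
  Insert 7 (step 7): P = [2, 3, 4, 7] / [5, 8] / [6];  Q = [1, 2, 5, 6] / [3, 7] / [4]
  Insert 1 (step 8): P = [1, 3, 4, 7] / [2, 8] / [5] / [6];  Q = [1, 2, 5, 6] / [3, 7] / [4] / [8]
Final shape: (4, 2, 1, 1).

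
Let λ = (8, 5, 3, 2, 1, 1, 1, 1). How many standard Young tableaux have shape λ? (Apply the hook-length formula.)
# SYT of shape (8, 5, 3, 2, 1, 1, 1, 1) = 2851708860

Hook-length formula: f^λ = n! / Π hook(c), product over all cells c of the Young diagram. For λ = (8, 5, 3, 2, 1, 1, 1, 1), n = 22 boxes. Hook lengths by row (left-to-right, top-to-bottom): [15, 10, 8, 6, 5, 3, 2, 1]; [11, 6, 4, 2, 1]; [8, 3, 1]; [6, 1]; [4]; [3]; [2]; [1]. Product of hooks = 394149888000. So f^λ = 22! / 394149888000 = 1124000727777607680000 / 394149888000 = 2851708860.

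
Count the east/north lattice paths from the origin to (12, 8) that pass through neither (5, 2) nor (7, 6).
Number of paths = 60513

Inclusion–exclusion. Total paths: C(20, 12) = 125970. Through P₁: C(7, 5)·C(13, 7) = 36036. Through P₂: C(13, 7)·C(7, 5) = 36036. Since P₁ is strictly southwest of P₂, a monotone path through both must visit P₁ then P₂; paths through both = C(7, 5)·C(6, 2)·C(7, 5) = 6615. Avoid both = 125970 − 36036 − 36036 + 6615 = 60513.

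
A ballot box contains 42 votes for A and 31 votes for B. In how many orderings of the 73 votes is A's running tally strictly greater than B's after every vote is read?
Strict-lead orderings = 58302688527022698528

Total orderings of the 73 votes with 42 for A: C(73, 42) = 386917842042968817504. By the Bertrand ballot formula (Cycle Lemma / reflection principle), the number of orderings in which A is strictly ahead of B throughout is (p − q)/(p + q) · C(p + q, p) = (42 − 31)/(42 + 31) · 386917842042968817504 = 58302688527022698528.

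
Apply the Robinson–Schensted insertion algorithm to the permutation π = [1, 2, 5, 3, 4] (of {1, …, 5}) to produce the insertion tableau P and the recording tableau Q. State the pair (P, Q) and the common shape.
P = [1, 2, 3, 4] / [5];  Q = [1, 2, 3, 5] / [4];  common shape = (4, 1)

Row-insert the values π_1, π_2, … into P one at a time, bumping the leftmost entry strictly greater than the inserted value down to the next row. The recording tableau Q records, in position (i, j), the step at which that cell was added to P.
  Insert 1 (step 1): P = [1];  Q = [1]
  Insert 2 (step 2): P = [1, 2];  Q = [1, 2]
  Insert 5 (step 3): P = [1, 2, 5];  Q = [1, 2, 3]
  Insert 3 (step 4): P = [1, 2, 3] / [5];  Q = [1, 2, 3] / [4]
  Insert 4 (step 5): P = [1, 2, 3, 4] / [5];  Q = [1, 2, 3, 5] / [4]
Final shape: (4, 1).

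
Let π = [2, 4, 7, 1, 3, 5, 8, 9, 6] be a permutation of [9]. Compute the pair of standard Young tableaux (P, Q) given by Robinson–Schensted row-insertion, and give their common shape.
P = [1, 3, 5, 6, 9] / [2, 4, 7, 8];  Q = [1, 2, 3, 7, 8] / [4, 5, 6, 9];  common shape = (5, 4)

Row-insert the values π_1, π_2, … into P one at a time, bumping the leftmost entry strictly greater than the inserted value down to the next row. The recording tableau Q records, in position (i, j), the step at which that cell was added to P.
  Insert 2 (step 1): P = [2];  Q = [1]
  Insert 4 (step 2): P = [2, 4];  Q = [1, 2]
  Insert 7 (step 3): P = [2, 4, 7];  Q = [1, 2, 3]
  Insert 1 (step 4): P = [1, 4, 7] / [2];  Q = [1, 2, 3] / [4]
  Insert 3 (step 5): P = [1, 3, 7] / [2, 4];  Q = [1, 2, 3] / [4, 5]
  Insert 5 (step 6): P = [1, 3, 5] / [2, 4, 7];  Q = [1, 2, 3] / [4, 5, 6]
  Insert 8 (step 7): P = [1, 3, 5, 8] / [2, 4, 7];  Q = [1, 2, 3, 7] / [4, 5, 6]
  Insert 9 (step 8): P = [1, 3, 5, 8, 9] / [2, 4, 7];  Q = [1, 2, 3, 7, 8] / [4, 5, 6]
  Insert 6 (step 9): P = [1, 3, 5, 6, 9] / [2, 4, 7, 8];  Q = [1, 2, 3, 7, 8] / [4, 5, 6, 9]
Final shape: (5, 4).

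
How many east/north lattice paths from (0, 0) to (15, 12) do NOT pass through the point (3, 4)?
Number of paths = 12974910

Total paths from (0, 0) to (15, 12): C(27, 15) = 17383860. Paths through (3, 4): (paths (0, 0) → (3, 4)) × (paths (3, 4) → (15, 12)) = C(7, 3) · C(20, 12) = 35 · 125970 = 4408950. Avoidance count = 17383860 − 4408950 = 12974910.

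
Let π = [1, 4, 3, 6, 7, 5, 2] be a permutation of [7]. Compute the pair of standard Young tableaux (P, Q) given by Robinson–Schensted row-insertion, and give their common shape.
P = [1, 2, 5, 7] / [3, 6] / [4];  Q = [1, 2, 4, 5] / [3, 6] / [7];  common shape = (4, 2, 1)

Row-insert the values π_1, π_2, … into P one at a time, bumping the leftmost entry strictly greater than the inserted value down to the next row. The recording tableau Q records, in position (i, j), the step at which that cell was added to P.
  Insert 1 (step 1): P = [1];  Q = [1]
  Insert 4 (step 2): P = [1, 4];  Q = [1, 2]
  Insert 3 (step 3): P = [1, 3] / [4];  Q = [1, 2] / [3]
  Insert 6 (step 4): P = [1, 3, 6] / [4];  Q = [1, 2, 4] / [3]
  Insert 7 (step 5): P = [1, 3, 6, 7] / [4];  Q = [1, 2, 4, 5] / [3]
  Insert 5 (step 6): P = [1, 3, 5, 7] / [4, 6];  Q = [1, 2, 4, 5] / [3, 6]
  Insert 2 (step 7): P = [1, 2, 5, 7] / [3, 6] / [4];  Q = [1, 2, 4, 5] / [3, 6] / [7]
Final shape: (4, 2, 1).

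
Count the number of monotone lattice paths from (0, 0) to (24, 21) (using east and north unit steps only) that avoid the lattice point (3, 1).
Number of paths = 2697140001270

Total paths from (0, 0) to (24, 21): C(45, 24) = 3773655750150. Paths through (3, 1): (paths (0, 0) → (3, 1)) × (paths (3, 1) → (24, 21)) = C(4, 3) · C(41, 21) = 4 · 269128937220 = 1076515748880. Avoidance count = 3773655750150 − 1076515748880 = 2697140001270.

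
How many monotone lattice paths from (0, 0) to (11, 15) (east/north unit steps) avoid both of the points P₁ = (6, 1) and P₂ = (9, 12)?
Number of paths = 4730944

Inclusion–exclusion. Total paths: C(26, 11) = 7726160. Through P₁: C(7, 6)·C(19, 5) = 81396. Through P₂: C(21, 9)·C(5, 2) = 2939300. Since P₁ is strictly southwest of P₂, a monotone path through both must visit P₁ then P₂; paths through both = C(7, 6)·C(14, 3)·C(5, 2) = 25480. Avoid both = 7726160 − 81396 − 2939300 + 25480 = 4730944.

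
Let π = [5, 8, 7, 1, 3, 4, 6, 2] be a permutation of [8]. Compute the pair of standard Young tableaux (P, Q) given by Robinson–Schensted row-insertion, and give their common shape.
P = [1, 2, 4, 6] / [3, 7] / [5] / [8];  Q = [1, 2, 6, 7] / [3, 5] / [4] / [8];  common shape = (4, 2, 1, 1)

Row-insert the values π_1, π_2, … into P one at a time, bumping the leftmost entry strictly greater than the inserted value down to the next row. The recording tableau Q records, in position (i, j), the step at which that cell was added to P.
  Insert 5 (step 1): P = [5];  Q = [1]
  Insert 8 (step 2): P = [5, 8];  Q = [1, 2]
  Insert 7 (step 3): P = [5, 7] / [8];  Q = [1, 2] / [3]
  Insert 1 (step 4): P = [1, 7] / [5] / [8];  Q = [1, 2] / [3] / [4]
  Insert 3 (step 5): P = [1, 3] / [5, 7] / [8];  Q = [1, 2] / [3, 5] / [4]
  Insert 4 (step 6): P = [1, 3, 4] / [5, 7] / [8];  Q = [1, 2, 6] / [3, 5] / [4]
  Insert 6 (step 7): P = [1, 3, 4, 6] / [5, 7] / [8];  Q = [1, 2, 6, 7] / [3, 5] / [4]
  Insert 2 (step 8): P = [1, 2, 4, 6] / [3, 7] / [5] / [8];  Q = [1, 2, 6, 7] / [3, 5] / [4] / [8]
Final shape: (4, 2, 1, 1).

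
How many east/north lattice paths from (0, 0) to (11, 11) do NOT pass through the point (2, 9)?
Number of paths = 702407

Total paths from (0, 0) to (11, 11): C(22, 11) = 705432. Paths through (2, 9): (paths (0, 0) → (2, 9)) × (paths (2, 9) → (11, 11)) = C(11, 2) · C(11, 9) = 55 · 55 = 3025. Avoidance count = 705432 − 3025 = 702407.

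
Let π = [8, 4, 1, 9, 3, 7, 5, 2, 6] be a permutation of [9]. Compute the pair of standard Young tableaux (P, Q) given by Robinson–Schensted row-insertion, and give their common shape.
P = [1, 2, 5, 6] / [3, 7] / [4, 9] / [8];  Q = [1, 4, 6, 9] / [2, 5] / [3, 7] / [8];  common shape = (4, 2, 2, 1)

Row-insert the values π_1, π_2, … into P one at a time, bumping the leftmost entry strictly greater than the inserted value down to the next row. The recording tableau Q records, in position (i, j), the step at which that cell was added to P.
  Insert 8 (step 1): P = [8];  Q = [1]
  Insert 4 (step 2): P = [4] / [8];  Q = [1] / [2]
  Insert 1 (step 3): P = [1] / [4] / [8];  Q = [1] / [2] / [3]
  Insert 9 (step 4): P = [1, 9] / [4] / [8];  Q = [1, 4] / [2] / [3]
  Insert 3 (step 5): P = [1, 3] / [4, 9] / [8];  Q = [1, 4] / [2, 5] / [3]
  Insert 7 (step 6): P = [1, 3, 7] / [4, 9] / [8];  Q = [1, 4, 6] / [2, 5] / [3]
  Insert 5 (step 7): P = [1, 3, 5] / [4, 7] / [8, 9];  Q = [1, 4, 6] / [2, 5] / [3, 7]
  Insert 2 (step 8): P = [1, 2, 5] / [3, 7] / [4, 9] / [8];  Q = [1, 4, 6] / [2, 5] / [3, 7] / [8]
  Insert 6 (step 9): P = [1, 2, 5, 6] / [3, 7] / [4, 9] / [8];  Q = [1, 4, 6, 9] / [2, 5] / [3, 7] / [8]
Final shape: (4, 2, 2, 1).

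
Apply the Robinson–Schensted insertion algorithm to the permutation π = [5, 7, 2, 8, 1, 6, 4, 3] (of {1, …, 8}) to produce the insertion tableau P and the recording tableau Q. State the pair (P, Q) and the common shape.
P = [1, 3, 8] / [2, 4] / [5, 6] / [7];  Q = [1, 2, 4] / [3, 6] / [5, 7] / [8];  common shape = (3, 2, 2, 1)

Row-insert the values π_1, π_2, … into P one at a time, bumping the leftmost entry strictly greater than the inserted value down to the next row. The recording tableau Q records, in position (i, j), the step at which that cell was added to P.
  Insert 5 (step 1): P = [5];  Q = [1]
  Insert 7 (step 2): P = [5, 7];  Q = [1, 2]
  Insert 2 (step 3): P = [2, 7] / [5];  Q = [1, 2] / [3]
  Insert 8 (step 4): P = [2, 7, 8] / [5];  Q = [1, 2, 4] / [3]
  Insert 1 (step 5): P = [1, 7, 8] / [2] / [5];  Q = [1, 2, 4] / [3] / [5]
  Insert 6 (step 6): P = [1, 6, 8] / [2, 7] / [5];  Q = [1, 2, 4] / [3, 6] / [5]
  Insert 4 (step 7): P = [1, 4, 8] / [2, 6] / [5, 7];  Q = [1, 2, 4] / [3, 6] / [5, 7]
  Insert 3 (step 8): P = [1, 3, 8] / [2, 4] / [5, 6] / [7];  Q = [1, 2, 4] / [3, 6] / [5, 7] / [8]
Final shape: (3, 2, 2, 1).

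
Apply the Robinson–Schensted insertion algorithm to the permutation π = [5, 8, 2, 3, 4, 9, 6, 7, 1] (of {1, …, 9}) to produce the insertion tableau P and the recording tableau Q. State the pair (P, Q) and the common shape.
P = [1, 3, 4, 6, 7] / [2, 8, 9] / [5];  Q = [1, 2, 5, 6, 8] / [3, 4, 7] / [9];  common shape = (5, 3, 1)

Row-insert the values π_1, π_2, … into P one at a time, bumping the leftmost entry strictly greater than the inserted value down to the next row. The recording tableau Q records, in position (i, j), the step at which that cell was added to P.
  Insert 5 (step 1): P = [5];  Q = [1]
  Insert 8 (step 2): P = [5, 8];  Q = [1, 2]
  Insert 2 (step 3): P = [2, 8] / [5];  Q = [1, 2] / [3]
  Insert 3 (step 4): P = [2, 3] / [5, 8];  Q = [1, 2] / [3, 4]
  Insert 4 (step 5): P = [2, 3, 4] / [5, 8];  Q = [1, 2, 5] / [3, 4]
  Insert 9 (step 6): P = [2, 3, 4, 9] / [5, 8];  Q = [1, 2, 5, 6] / [3, 4]
  Insert 6 (step 7): P = [2, 3, 4, 6] / [5, 8, 9];  Q = [1, 2, 5, 6] / [3, 4, 7]
  Insert 7 (step 8): P = [2, 3, 4, 6, 7] / [5, 8, 9];  Q = [1, 2, 5, 6, 8] / [3, 4, 7]
  Insert 1 (step 9): P = [1, 3, 4, 6, 7] / [2, 8, 9] / [5];  Q = [1, 2, 5, 6, 8] / [3, 4, 7] / [9]
Final shape: (5, 3, 1).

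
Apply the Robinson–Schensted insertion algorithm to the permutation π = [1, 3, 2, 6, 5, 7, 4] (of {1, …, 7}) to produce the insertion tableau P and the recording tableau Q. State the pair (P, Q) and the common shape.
P = [1, 2, 4, 7] / [3, 5] / [6];  Q = [1, 2, 4, 6] / [3, 5] / [7];  common shape = (4, 2, 1)

Row-insert the values π_1, π_2, … into P one at a time, bumping the leftmost entry strictly greater than the inserted value down to the next row. The recording tableau Q records, in position (i, j), the step at which that cell was added to P.
  Insert 1 (step 1): P = [1];  Q = [1]
  Insert 3 (step 2): P = [1, 3];  Q = [1, 2]
  Insert 2 (step 3): P = [1, 2] / [3];  Q = [1, 2] / [3]
  Insert 6 (step 4): P = [1, 2, 6] / [3];  Q = [1, 2, 4] / [3]
  Insert 5 (step 5): P = [1, 2, 5] / [3, 6];  Q = [1, 2, 4] / [3, 5]
  Insert 7 (step 6): P = [1, 2, 5, 7] / [3, 6];  Q = [1, 2, 4, 6] / [3, 5]
  Insert 4 (step 7): P = [1, 2, 4, 7] / [3, 5] / [6];  Q = [1, 2, 4, 6] / [3, 5] / [7]
Final shape: (4, 2, 1).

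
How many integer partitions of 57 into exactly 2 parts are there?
p(57, 2 parts) = 28

Partitions of n into exactly k parts are in bijection with partitions of n − k into at most k parts (subtract 1 from each part). So p(57, exactly 2) = p(55, parts ≤ 2). Computing via the recurrence p(m, j) = p(m, j−1) + p(m−j, j) gives 28.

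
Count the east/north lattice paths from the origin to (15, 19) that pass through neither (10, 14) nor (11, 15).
Number of paths = 1095475648

Inclusion–exclusion. Total paths: C(34, 15) = 1855967520. Through P₁: C(24, 10)·C(10, 5) = 494236512. Through P₂: C(26, 11)·C(8, 4) = 540831200. Since P₁ is strictly southwest of P₂, a monotone path through both must visit P₁ then P₂; paths through both = C(24, 10)·C(2, 1)·C(8, 4) = 274575840. Avoid both = 1855967520 − 494236512 − 540831200 + 274575840 = 1095475648.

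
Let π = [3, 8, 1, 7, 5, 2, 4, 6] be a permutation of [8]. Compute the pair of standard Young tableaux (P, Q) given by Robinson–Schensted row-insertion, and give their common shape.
P = [1, 2, 4, 6] / [3, 5] / [7] / [8];  Q = [1, 2, 7, 8] / [3, 4] / [5] / [6];  common shape = (4, 2, 1, 1)

Row-insert the values π_1, π_2, … into P one at a time, bumping the leftmost entry strictly greater than the inserted value down to the next row. The recording tableau Q records, in position (i, j), the step at which that cell was added to P.
  Insert 3 (step 1): P = [3];  Q = [1]
  Insert 8 (step 2): P = [3, 8];  Q = [1, 2]
  Insert 1 (step 3): P = [1, 8] / [3];  Q = [1, 2] / [3]
  Insert 7 (step 4): P = [1, 7] / [3, 8];  Q = [1, 2] / [3, 4]
  Insert 5 (step 5): P = [1, 5] / [3, 7] / [8];  Q = [1, 2] / [3, 4] / [5]
  Insert 2 (step 6): P = [1, 2] / [3, 5] / [7] / [8];  Q = [1, 2] / [3, 4] / [5] / [6]
  Insert 4 (step 7): P = [1, 2, 4] / [3, 5] / [7] / [8];  Q = [1, 2, 7] / [3, 4] / [5] / [6]
  Insert 6 (step 8): P = [1, 2, 4, 6] / [3, 5] / [7] / [8];  Q = [1, 2, 7, 8] / [3, 4] / [5] / [6]
Final shape: (4, 2, 1, 1).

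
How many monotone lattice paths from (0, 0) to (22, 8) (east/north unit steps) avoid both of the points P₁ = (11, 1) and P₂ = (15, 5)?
Number of paths = 3711357

Inclusion–exclusion. Total paths: C(30, 22) = 5852925. Through P₁: C(12, 11)·C(18, 11) = 381888. Through P₂: C(20, 15)·C(10, 7) = 1860480. Since P₁ is strictly southwest of P₂, a monotone path through both must visit P₁ then P₂; paths through both = C(12, 11)·C(8, 4)·C(10, 7) = 100800. Avoid both = 5852925 − 381888 − 1860480 + 100800 = 3711357.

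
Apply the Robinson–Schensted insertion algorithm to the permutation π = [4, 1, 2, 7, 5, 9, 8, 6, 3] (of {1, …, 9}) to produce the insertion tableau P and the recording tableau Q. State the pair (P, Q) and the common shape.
P = [1, 2, 3, 6] / [4, 5, 8] / [7] / [9];  Q = [1, 3, 4, 6] / [2, 5, 7] / [8] / [9];  common shape = (4, 3, 1, 1)

Row-insert the values π_1, π_2, … into P one at a time, bumping the leftmost entry strictly greater than the inserted value down to the next row. The recording tableau Q records, in position (i, j), the step at which that cell was added to P.
  Insert 4 (step 1): P = [4];  Q = [1]
  Insert 1 (step 2): P = [1] / [4];  Q = [1] / [2]
  Insert 2 (step 3): P = [1, 2] / [4];  Q = [1, 3] / [2]
  Insert 7 (step 4): P = [1, 2, 7] / [4];  Q = [1, 3, 4] / [2]
  Insert 5 (step 5): P = [1, 2, 5] / [4, 7];  Q = [1, 3, 4] / [2, 5]
  Insert 9 (step 6): P = [1, 2, 5, 9] / [4, 7];  Q = [1, 3, 4, 6] / [2, 5]
  Insert 8 (step 7): P = [1, 2, 5, 8] / [4, 7, 9];  Q = [1, 3, 4, 6] / [2, 5, 7]
  Insert 6 (step 8): P = [1, 2, 5, 6] / [4, 7, 8] / [9];  Q = [1, 3, 4, 6] / [2, 5, 7] / [8]
  Insert 3 (step 9): P = [1, 2, 3, 6] / [4, 5, 8] / [7] / [9];  Q = [1, 3, 4, 6] / [2, 5, 7] / [8] / [9]
Final shape: (4, 3, 1, 1).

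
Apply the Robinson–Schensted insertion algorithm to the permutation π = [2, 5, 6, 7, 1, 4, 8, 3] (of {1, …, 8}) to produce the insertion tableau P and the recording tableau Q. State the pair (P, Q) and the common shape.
P = [1, 3, 6, 7, 8] / [2, 4] / [5];  Q = [1, 2, 3, 4, 7] / [5, 6] / [8];  common shape = (5, 2, 1)

Row-insert the values π_1, π_2, … into P one at a time, bumping the leftmost entry strictly greater than the inserted value down to the next row. The recording tableau Q records, in position (i, j), the step at which that cell was added to P.
  Insert 2 (step 1): P = [2];  Q = [1]
  Insert 5 (step 2): P = [2, 5];  Q = [1, 2]
  Insert 6 (step 3): P = [2, 5, 6];  Q = [1, 2, 3]
  Insert 7 (step 4): P = [2, 5, 6, 7];  Q = [1, 2, 3, 4]
  Insert 1 (step 5): P = [1, 5, 6, 7] / [2];  Q = [1, 2, 3, 4] / [5]
  Insert 4 (step 6): P = [1, 4, 6, 7] / [2, 5];  Q = [1, 2, 3, 4] / [5, 6]
  Insert 8 (step 7): P = [1, 4, 6, 7, 8] / [2, 5];  Q = [1, 2, 3, 4, 7] / [5, 6]
  Insert 3 (step 8): P = [1, 3, 6, 7, 8] / [2, 4] / [5];  Q = [1, 2, 3, 4, 7] / [5, 6] / [8]
Final shape: (5, 2, 1).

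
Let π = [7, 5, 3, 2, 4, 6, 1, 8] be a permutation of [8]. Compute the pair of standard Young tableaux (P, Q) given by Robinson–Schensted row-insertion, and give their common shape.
P = [1, 4, 6, 8] / [2] / [3] / [5] / [7];  Q = [1, 5, 6, 8] / [2] / [3] / [4] / [7];  common shape = (4, 1, 1, 1, 1)

Row-insert the values π_1, π_2, … into P one at a time, bumping the leftmost entry strictly greater than the inserted value down to the next row. The recording tableau Q records, in position (i, j), the step at which that cell was added to P.
  Insert 7 (step 1): P = [7];  Q = [1]
  Insert 5 (step 2): P = [5] / [7];  Q = [1] / [2]
  Insert 3 (step 3): P = [3] / [5] / [7];  Q = [1] / [2] / [3]
  Insert 2 (step 4): P = [2] / [3] / [5] / [7];  Q = [1] / [2] / [3] / [4]
  Insert 4 (step 5): P = [2, 4] / [3] / [5] / [7];  Q = [1, 5] / [2] / [3] / [4]
  Insert 6 (step 6): P = [2, 4, 6] / [3] / [5] / [7];  Q = [1, 5, 6] / [2] / [3] / [4]
  Insert 1 (step 7): P = [1, 4, 6] / [2] / [3] / [5] / [7];  Q = [1, 5, 6] / [2] / [3] / [4] / [7]
  Insert 8 (step 8): P = [1, 4, 6, 8] / [2] / [3] / [5] / [7];  Q = [1, 5, 6, 8] / [2] / [3] / [4] / [7]
Final shape: (4, 1, 1, 1, 1).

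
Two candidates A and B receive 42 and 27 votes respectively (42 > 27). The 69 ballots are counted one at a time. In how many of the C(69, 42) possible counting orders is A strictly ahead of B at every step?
Strict-lead orderings = 2431577733201275120

Total orderings of the 69 votes with 42 for A: C(69, 42) = 11185257572725865552. By the Bertrand ballot formula (Cycle Lemma / reflection principle), the number of orderings in which A is strictly ahead of B throughout is (p − q)/(p + q) · C(p + q, p) = (42 − 27)/(42 + 27) · 11185257572725865552 = 2431577733201275120.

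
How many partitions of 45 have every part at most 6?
p(45, parts ≤ 6) = 5942

Use the recurrence p(n, m) = p(n, m−1) + p(n−m, m): either the largest part is < m (count p(n, m−1)) or the largest part is exactly m (remove one copy of m, count p(n−m, m)). With p(0, ·) = 1 this gives p(45, parts ≤ 6) = 5942. (By conjugating Young diagrams, this also counts partitions of 45 into at most 6 parts.)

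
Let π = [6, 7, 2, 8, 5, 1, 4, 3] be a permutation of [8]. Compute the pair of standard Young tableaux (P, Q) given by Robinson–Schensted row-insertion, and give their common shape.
P = [1, 3, 8] / [2, 4] / [5, 7] / [6];  Q = [1, 2, 4] / [3, 5] / [6, 7] / [8];  common shape = (3, 2, 2, 1)

Row-insert the values π_1, π_2, … into P one at a time, bumping the leftmost entry strictly greater than the inserted value down to the next row. The recording tableau Q records, in position (i, j), the step at which that cell was added to P.
  Insert 6 (step 1): P = [6];  Q = [1]
  Insert 7 (step 2): P = [6, 7];  Q = [1, 2]
  Insert 2 (step 3): P = [2, 7] / [6];  Q = [1, 2] / [3]
  Insert 8 (step 4): P = [2, 7, 8] / [6];  Q = [1, 2, 4] / [3]
  Insert 5 (step 5): P = [2, 5, 8] / [6, 7];  Q = [1, 2, 4] / [3, 5]
  Insert 1 (step 6): P = [1, 5, 8] / [2, 7] / [6];  Q = [1, 2, 4] / [3, 5] / [6]
  Insert 4 (step 7): P = [1, 4, 8] / [2, 5] / [6, 7];  Q = [1, 2, 4] / [3, 5] / [6, 7]
  Insert 3 (step 8): P = [1, 3, 8] / [2, 4] / [5, 7] / [6];  Q = [1, 2, 4] / [3, 5] / [6, 7] / [8]
Final shape: (3, 2, 2, 1).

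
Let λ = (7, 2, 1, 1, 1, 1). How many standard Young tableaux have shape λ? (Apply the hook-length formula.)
# SYT of shape (7, 2, 1, 1, 1, 1) = 4290

Hook-length formula: f^λ = n! / Π hook(c), product over all cells c of the Young diagram. For λ = (7, 2, 1, 1, 1, 1), n = 13 boxes. Hook lengths by row (left-to-right, top-to-bottom): [12, 7, 5, 4, 3, 2, 1]; [6, 1]; [4]; [3]; [2]; [1]. Product of hooks = 1451520. So f^λ = 13! / 1451520 = 6227020800 / 1451520 = 4290.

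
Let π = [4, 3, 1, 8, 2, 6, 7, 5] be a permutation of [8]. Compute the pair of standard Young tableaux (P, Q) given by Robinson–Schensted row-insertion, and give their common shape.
P = [1, 2, 5, 7] / [3, 6] / [4, 8];  Q = [1, 4, 6, 7] / [2, 5] / [3, 8];  common shape = (4, 2, 2)

Row-insert the values π_1, π_2, … into P one at a time, bumping the leftmost entry strictly greater than the inserted value down to the next row. The recording tableau Q records, in position (i, j), the step at which that cell was added to P.
  Insert 4 (step 1): P = [4];  Q = [1]
  Insert 3 (step 2): P = [3] / [4];  Q = [1] / [2]
  Insert 1 (step 3): P = [1] / [3] / [4];  Q = [1] / [2] / [3]
  Insert 8 (step 4): P = [1, 8] / [3] / [4];  Q = [1, 4] / [2] / [3]
  Insert 2 (step 5): P = [1, 2] / [3, 8] / [4];  Q = [1, 4] / [2, 5] / [3]
  Insert 6 (step 6): P = [1, 2, 6] / [3, 8] / [4];  Q = [1, 4, 6] / [2, 5] / [3]
  Insert 7 (step 7): P = [1, 2, 6, 7] / [3, 8] / [4];  Q = [1, 4, 6, 7] / [2, 5] / [3]
  Insert 5 (step 8): P = [1, 2, 5, 7] / [3, 6] / [4, 8];  Q = [1, 4, 6, 7] / [2, 5] / [3, 8]
Final shape: (4, 2, 2).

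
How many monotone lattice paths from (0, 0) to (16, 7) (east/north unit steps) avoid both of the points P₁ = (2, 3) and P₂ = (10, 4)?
Number of paths = 138033

Inclusion–exclusion. Total paths: C(23, 16) = 245157. Through P₁: C(5, 2)·C(18, 14) = 30600. Through P₂: C(14, 10)·C(9, 6) = 84084. Since P₁ is strictly southwest of P₂, a monotone path through both must visit P₁ then P₂; paths through both = C(5, 2)·C(9, 8)·C(9, 6) = 7560. Avoid both = 245157 − 30600 − 84084 + 7560 = 138033.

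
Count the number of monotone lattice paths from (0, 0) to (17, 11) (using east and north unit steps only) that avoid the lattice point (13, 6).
Number of paths = 18055548

Total paths from (0, 0) to (17, 11): C(28, 17) = 21474180. Paths through (13, 6): (paths (0, 0) → (13, 6)) × (paths (13, 6) → (17, 11)) = C(19, 13) · C(9, 4) = 27132 · 126 = 3418632. Avoidance count = 21474180 − 3418632 = 18055548.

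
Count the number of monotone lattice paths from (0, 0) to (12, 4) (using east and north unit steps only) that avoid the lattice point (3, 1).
Number of paths = 940

Total paths from (0, 0) to (12, 4): C(16, 12) = 1820. Paths through (3, 1): (paths (0, 0) → (3, 1)) × (paths (3, 1) → (12, 4)) = C(4, 3) · C(12, 9) = 4 · 220 = 880. Avoidance count = 1820 − 880 = 940.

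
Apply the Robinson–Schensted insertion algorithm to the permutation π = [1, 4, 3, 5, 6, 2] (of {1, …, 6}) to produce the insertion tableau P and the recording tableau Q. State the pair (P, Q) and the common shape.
P = [1, 2, 5, 6] / [3] / [4];  Q = [1, 2, 4, 5] / [3] / [6];  common shape = (4, 1, 1)

Row-insert the values π_1, π_2, … into P one at a time, bumping the leftmost entry strictly greater than the inserted value down to the next row. The recording tableau Q records, in position (i, j), the step at which that cell was added to P.
  Insert 1 (step 1): P = [1];  Q = [1]
  Insert 4 (step 2): P = [1, 4];  Q = [1, 2]
  Insert 3 (step 3): P = [1, 3] / [4];  Q = [1, 2] / [3]
  Insert 5 (step 4): P = [1, 3, 5] / [4];  Q = [1, 2, 4] / [3]
  Insert 6 (step 5): P = [1, 3, 5, 6] / [4];  Q = [1, 2, 4, 5] / [3]
  Insert 2 (step 6): P = [1, 2, 5, 6] / [3] / [4];  Q = [1, 2, 4, 5] / [3] / [6]
Final shape: (4, 1, 1).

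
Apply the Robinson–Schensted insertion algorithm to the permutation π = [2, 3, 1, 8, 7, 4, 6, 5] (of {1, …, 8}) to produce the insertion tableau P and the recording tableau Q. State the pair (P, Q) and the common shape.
P = [1, 3, 4, 5] / [2, 6] / [7] / [8];  Q = [1, 2, 4, 7] / [3, 5] / [6] / [8];  common shape = (4, 2, 1, 1)

Row-insert the values π_1, π_2, … into P one at a time, bumping the leftmost entry strictly greater than the inserted value down to the next row. The recording tableau Q records, in position (i, j), the step at which that cell was added to P.
  Insert 2 (step 1): P = [2];  Q = [1]
  Insert 3 (step 2): P = [2, 3];  Q = [1, 2]
  Insert 1 (step 3): P = [1, 3] / [2];  Q = [1, 2] / [3]
  Insert 8 (step 4): P = [1, 3, 8] / [2];  Q = [1, 2, 4] / [3]
  Insert 7 (step 5): P = [1, 3, 7] / [2, 8];  Q = [1, 2, 4] / [3, 5]
  Insert 4 (step 6): P = [1, 3, 4] / [2, 7] / [8];  Q = [1, 2, 4] / [3, 5] / [6]
  Insert 6 (step 7): P = [1, 3, 4, 6] / [2, 7] / [8];  Q = [1, 2, 4, 7] / [3, 5] / [6]
  Insert 5 (step 8): P = [1, 3, 4, 5] / [2, 6] / [7] / [8];  Q = [1, 2, 4, 7] / [3, 5] / [6] / [8]
Final shape: (4, 2, 1, 1).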